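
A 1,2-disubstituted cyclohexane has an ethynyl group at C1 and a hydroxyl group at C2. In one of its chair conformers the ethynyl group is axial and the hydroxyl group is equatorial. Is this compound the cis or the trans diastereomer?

cis

C1 and C2 have opposite parity, so their axial bonds point in opposite directions.
With opposite-parity carbons, two substituents on the same face are one axial and one equatorial; opposite faces give both axial or both equatorial.
Here the groups are axial/equatorial → same face → cis.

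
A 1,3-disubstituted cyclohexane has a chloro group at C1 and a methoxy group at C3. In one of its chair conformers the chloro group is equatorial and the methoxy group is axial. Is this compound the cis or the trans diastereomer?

trans

C1 and C3 have the same parity, so their axial bonds point in the same direction.
With same-parity carbons, two substituents on the same face are both axial or both equatorial; opposite faces give one of each.
Here the groups are equatorial/axial → opposite face → trans.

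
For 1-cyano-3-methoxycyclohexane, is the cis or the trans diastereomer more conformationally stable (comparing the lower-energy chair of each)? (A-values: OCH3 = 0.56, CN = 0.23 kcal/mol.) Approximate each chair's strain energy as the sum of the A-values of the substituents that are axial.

At 1,3 positions (parity same): cis → (e,e or a,a); trans → (a,e or e,a).
Best chair for cis: E = 0.00 kcal/mol; best chair for trans: E = 0.23 kcal/mol.
The cis isomer is lower by 0.23 kcal/mol.

cis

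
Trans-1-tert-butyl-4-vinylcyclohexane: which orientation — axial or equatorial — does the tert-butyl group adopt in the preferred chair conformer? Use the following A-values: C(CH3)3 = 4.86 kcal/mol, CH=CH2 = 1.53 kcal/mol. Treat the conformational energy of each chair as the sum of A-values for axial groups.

equatorial

C1 and C4 have opposite parity, so for the trans isomer the two substituents are e,e in one chair and a,a in the other.
Chair I (tert-butyl axial, vinyl axial): E = 6.39 kcal/mol.
Chair II (tert-butyl equatorial, vinyl equatorial): E = 0.00 kcal/mol.
Chair II is the more stable (lower-energy) conformer, and in that chair the tert-butyl group is equatorial.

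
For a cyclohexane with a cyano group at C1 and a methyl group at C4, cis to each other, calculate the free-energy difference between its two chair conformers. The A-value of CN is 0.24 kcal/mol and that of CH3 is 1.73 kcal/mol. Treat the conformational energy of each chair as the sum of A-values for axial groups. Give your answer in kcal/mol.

1.49 kcal/mol

C1 and C4 have opposite parity, so for the cis isomer the two substituents are one axial and one equatorial in each chair.
Chair I (cyano axial, methyl equatorial): E = 0.24 kcal/mol.
Chair II (cyano equatorial, methyl axial): E = 1.73 kcal/mol.
ΔE = 1.73 − 0.24 = 1.49 kcal/mol; chair I is more stable.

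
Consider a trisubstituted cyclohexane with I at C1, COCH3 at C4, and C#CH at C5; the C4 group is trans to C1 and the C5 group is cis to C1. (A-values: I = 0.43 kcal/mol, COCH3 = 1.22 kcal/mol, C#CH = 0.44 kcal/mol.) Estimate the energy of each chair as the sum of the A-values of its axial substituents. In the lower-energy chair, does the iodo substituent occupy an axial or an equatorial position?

equatorial

Chair I (iodo axial, acetyl axial, ethynyl axial): E = 2.09 kcal/mol.
Chair II (iodo equatorial, acetyl equatorial, ethynyl equatorial): E = 0.00 kcal/mol.
Chair II is the more stable (lower-energy) conformer, and in that chair the iodo group is equatorial.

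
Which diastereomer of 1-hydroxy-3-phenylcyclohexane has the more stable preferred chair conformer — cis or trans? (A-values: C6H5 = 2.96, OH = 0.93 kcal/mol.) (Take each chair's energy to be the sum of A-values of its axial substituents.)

At 1,3 positions (parity same): cis → (e,e or a,a); trans → (a,e or e,a).
Best chair for cis: E = 0.00 kcal/mol; best chair for trans: E = 0.93 kcal/mol.
The cis isomer is lower by 0.93 kcal/mol.

cis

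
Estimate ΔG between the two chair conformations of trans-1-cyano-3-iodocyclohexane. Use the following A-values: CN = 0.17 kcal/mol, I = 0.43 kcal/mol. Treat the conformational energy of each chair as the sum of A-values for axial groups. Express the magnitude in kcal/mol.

0.26 kcal/mol

C1 and C3 have the same parity, so for the trans isomer the two substituents are one axial and one equatorial in each chair.
Chair I (cyano axial, iodo equatorial): E = 0.17 kcal/mol.
Chair II (cyano equatorial, iodo axial): E = 0.43 kcal/mol.
ΔE = 0.43 − 0.17 = 0.26 kcal/mol; chair I is more stable.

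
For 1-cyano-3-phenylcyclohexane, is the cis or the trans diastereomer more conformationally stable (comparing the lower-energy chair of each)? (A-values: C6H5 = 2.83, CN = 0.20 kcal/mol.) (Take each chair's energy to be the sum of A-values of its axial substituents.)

At 1,3 positions (parity same): cis → (e,e or a,a); trans → (a,e or e,a).
Best chair for cis: E = 0.00 kcal/mol; best chair for trans: E = 0.20 kcal/mol.
The cis isomer is lower by 0.20 kcal/mol.

cis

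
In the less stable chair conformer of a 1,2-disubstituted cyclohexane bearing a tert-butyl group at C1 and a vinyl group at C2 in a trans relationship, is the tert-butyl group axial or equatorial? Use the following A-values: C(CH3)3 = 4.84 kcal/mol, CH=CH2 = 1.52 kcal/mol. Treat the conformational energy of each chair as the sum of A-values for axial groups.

C1 and C2 have opposite parity, so for the trans isomer the two substituents are e,e in one chair and a,a in the other.
Chair I (tert-butyl axial, vinyl axial): E = 6.36 kcal/mol.
Chair II (tert-butyl equatorial, vinyl equatorial): E = 0.00 kcal/mol.
Chair I is the less stable (higher-energy) conformer, and in that chair the tert-butyl group is axial.

axial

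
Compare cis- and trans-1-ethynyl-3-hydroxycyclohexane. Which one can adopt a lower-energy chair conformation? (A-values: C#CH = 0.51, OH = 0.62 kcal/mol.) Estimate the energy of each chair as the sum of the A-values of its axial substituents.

cis

At 1,3 positions (parity same): cis → (e,e or a,a); trans → (a,e or e,a).
Best chair for cis: E = 0.00 kcal/mol; best chair for trans: E = 0.51 kcal/mol.
The cis isomer is lower by 0.51 kcal/mol.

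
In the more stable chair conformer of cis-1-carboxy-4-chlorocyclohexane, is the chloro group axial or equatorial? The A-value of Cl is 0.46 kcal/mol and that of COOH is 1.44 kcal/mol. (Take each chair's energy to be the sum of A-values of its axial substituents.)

axial

C1 and C4 have opposite parity, so for the cis isomer the two substituents are one axial and one equatorial in each chair.
Chair I (chloro axial, carboxyl equatorial): E = 0.46 kcal/mol.
Chair II (chloro equatorial, carboxyl axial): E = 1.44 kcal/mol.
Chair I is the more stable (lower-energy) conformer, and in that chair the chloro group is axial.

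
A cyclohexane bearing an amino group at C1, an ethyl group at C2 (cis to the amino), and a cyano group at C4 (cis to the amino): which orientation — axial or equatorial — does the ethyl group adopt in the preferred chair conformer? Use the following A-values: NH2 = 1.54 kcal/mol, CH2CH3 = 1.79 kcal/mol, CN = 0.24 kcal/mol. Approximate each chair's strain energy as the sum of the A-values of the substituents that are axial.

equatorial

Chair I (amino axial, ethyl equatorial, cyano equatorial): E = 1.54 kcal/mol.
Chair II (amino equatorial, ethyl axial, cyano axial): E = 2.03 kcal/mol.
Chair I is the more stable (lower-energy) conformer, and in that chair the ethyl group is equatorial.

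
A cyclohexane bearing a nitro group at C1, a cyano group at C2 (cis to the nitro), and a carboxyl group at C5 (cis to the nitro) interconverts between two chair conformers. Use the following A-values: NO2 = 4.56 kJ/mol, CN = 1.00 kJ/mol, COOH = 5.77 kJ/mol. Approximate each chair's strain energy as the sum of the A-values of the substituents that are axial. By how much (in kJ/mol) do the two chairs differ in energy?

Chair I (nitro axial, cyano equatorial, carboxyl axial): E = 10.33 kJ/mol.
Chair II (nitro equatorial, cyano axial, carboxyl equatorial): E = 1.00 kJ/mol.
ΔE = 10.33 − 1.00 = 9.33 kJ/mol; chair II is more stable.

9.33 kJ/mol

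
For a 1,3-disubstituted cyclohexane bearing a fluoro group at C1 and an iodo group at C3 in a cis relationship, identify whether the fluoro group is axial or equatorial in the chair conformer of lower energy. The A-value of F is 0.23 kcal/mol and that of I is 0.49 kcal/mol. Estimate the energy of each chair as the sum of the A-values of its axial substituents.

C1 and C3 have the same parity, so for the cis isomer the two substituents are e,e in one chair and a,a in the other.
Chair I (fluoro axial, iodo axial): E = 0.72 kcal/mol.
Chair II (fluoro equatorial, iodo equatorial): E = 0.00 kcal/mol.
Chair II is the more stable (lower-energy) conformer, and in that chair the fluoro group is equatorial.

equatorial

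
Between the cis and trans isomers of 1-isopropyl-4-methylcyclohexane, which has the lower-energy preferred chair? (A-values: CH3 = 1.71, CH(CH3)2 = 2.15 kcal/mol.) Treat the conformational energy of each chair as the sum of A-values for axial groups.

trans

At 1,4 positions (parity opposite): cis → (a,e or e,a); trans → (e,e or a,a).
Best chair for cis: E = 1.71 kcal/mol; best chair for trans: E = 0.00 kcal/mol.
The trans isomer is lower by 1.71 kcal/mol.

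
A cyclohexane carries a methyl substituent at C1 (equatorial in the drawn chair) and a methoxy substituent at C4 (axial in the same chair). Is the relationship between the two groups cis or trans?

C1 and C4 have opposite parity, so their axial bonds point in opposite directions.
With opposite-parity carbons, two substituents on the same face are one axial and one equatorial; opposite faces give both axial or both equatorial.
Here the groups are equatorial/axial → same face → cis.

cis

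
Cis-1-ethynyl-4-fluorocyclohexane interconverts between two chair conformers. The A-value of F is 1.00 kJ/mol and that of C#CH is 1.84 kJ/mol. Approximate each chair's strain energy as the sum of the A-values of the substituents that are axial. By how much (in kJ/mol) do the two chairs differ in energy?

C1 and C4 have opposite parity, so for the cis isomer the two substituents are one axial and one equatorial in each chair.
Chair I (fluoro axial, ethynyl equatorial): E = 1.00 kJ/mol.
Chair II (fluoro equatorial, ethynyl axial): E = 1.84 kJ/mol.
ΔE = 1.84 − 1.00 = 0.84 kJ/mol; chair I is more stable.

0.84 kJ/mol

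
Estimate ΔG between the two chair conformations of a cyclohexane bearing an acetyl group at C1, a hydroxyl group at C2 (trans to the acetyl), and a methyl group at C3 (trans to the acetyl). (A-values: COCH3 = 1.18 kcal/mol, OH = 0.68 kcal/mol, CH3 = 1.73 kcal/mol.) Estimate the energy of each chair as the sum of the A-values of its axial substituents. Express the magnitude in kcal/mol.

Chair I (acetyl axial, hydroxyl axial, methyl equatorial): E = 1.86 kcal/mol.
Chair II (acetyl equatorial, hydroxyl equatorial, methyl axial): E = 1.73 kcal/mol.
ΔE = 1.86 − 1.73 = 0.13 kcal/mol; chair II is more stable.

0.13 kcal/mol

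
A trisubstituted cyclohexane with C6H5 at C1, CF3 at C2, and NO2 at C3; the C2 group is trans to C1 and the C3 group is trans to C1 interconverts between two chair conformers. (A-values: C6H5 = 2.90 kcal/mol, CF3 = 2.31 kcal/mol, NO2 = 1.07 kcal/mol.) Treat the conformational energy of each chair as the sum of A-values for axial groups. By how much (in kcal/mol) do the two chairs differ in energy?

4.14 kcal/mol

Chair I (phenyl axial, trifluoromethyl axial, nitro equatorial): E = 5.21 kcal/mol.
Chair II (phenyl equatorial, trifluoromethyl equatorial, nitro axial): E = 1.07 kcal/mol.
ΔE = 5.21 − 1.07 = 4.14 kcal/mol; chair II is more stable.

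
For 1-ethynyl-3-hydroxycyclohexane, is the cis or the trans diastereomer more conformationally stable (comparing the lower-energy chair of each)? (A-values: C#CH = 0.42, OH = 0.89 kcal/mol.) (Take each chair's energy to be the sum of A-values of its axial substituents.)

cis

At 1,3 positions (parity same): cis → (e,e or a,a); trans → (a,e or e,a).
Best chair for cis: E = 0.00 kcal/mol; best chair for trans: E = 0.42 kcal/mol.
The cis isomer is lower by 0.42 kcal/mol.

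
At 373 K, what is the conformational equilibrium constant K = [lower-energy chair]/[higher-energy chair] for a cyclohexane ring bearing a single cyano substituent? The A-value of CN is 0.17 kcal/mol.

K ≈ 1.26

One chair has the cyano group axial (E = 0.17 kcal/mol) and the other has it equatorial (E = 0).
ΔG = 0.17 kcal/mol between the two chairs.
K = exp(ΔG/RT) with R = 1.987×10⁻³ kcal mol⁻¹ K⁻¹ and T = 373 K gives K ≈ 1.26.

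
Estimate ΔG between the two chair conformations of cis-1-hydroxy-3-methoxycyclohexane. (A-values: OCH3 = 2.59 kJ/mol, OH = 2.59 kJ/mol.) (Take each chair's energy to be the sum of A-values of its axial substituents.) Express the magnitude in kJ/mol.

C1 and C3 have the same parity, so for the cis isomer the two substituents are e,e in one chair and a,a in the other.
Chair I (methoxy axial, hydroxyl axial): E = 5.18 kJ/mol.
Chair II (methoxy equatorial, hydroxyl equatorial): E = 0.00 kJ/mol.
ΔE = 5.18 − 0.00 = 5.18 kJ/mol; chair II is more stable.

5.18 kJ/mol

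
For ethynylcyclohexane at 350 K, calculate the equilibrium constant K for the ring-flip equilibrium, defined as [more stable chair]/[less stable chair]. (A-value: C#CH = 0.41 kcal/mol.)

One chair has the ethynyl group axial (E = 0.41 kcal/mol) and the other has it equatorial (E = 0).
ΔG = 0.41 kcal/mol between the two chairs.
K = exp(ΔG/RT) with R = 1.987×10⁻³ kcal mol⁻¹ K⁻¹ and T = 350 K gives K ≈ 1.8.

K ≈ 1.80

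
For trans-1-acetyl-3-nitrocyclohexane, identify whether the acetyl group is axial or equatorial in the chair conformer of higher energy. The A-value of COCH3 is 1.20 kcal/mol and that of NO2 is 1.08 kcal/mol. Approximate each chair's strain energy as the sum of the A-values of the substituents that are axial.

C1 and C3 have the same parity, so for the trans isomer the two substituents are one axial and one equatorial in each chair.
Chair I (acetyl axial, nitro equatorial): E = 1.20 kcal/mol.
Chair II (acetyl equatorial, nitro axial): E = 1.08 kcal/mol.
Chair I is the less stable (higher-energy) conformer, and in that chair the acetyl group is axial.

axial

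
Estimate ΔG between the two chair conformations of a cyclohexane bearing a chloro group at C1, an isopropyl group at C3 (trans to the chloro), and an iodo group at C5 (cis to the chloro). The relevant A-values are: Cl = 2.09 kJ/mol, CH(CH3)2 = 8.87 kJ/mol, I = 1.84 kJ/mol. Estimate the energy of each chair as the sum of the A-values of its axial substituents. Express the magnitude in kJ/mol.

4.94 kJ/mol

Chair I (chloro axial, isopropyl equatorial, iodo axial): E = 3.93 kJ/mol.
Chair II (chloro equatorial, isopropyl axial, iodo equatorial): E = 8.87 kJ/mol.
ΔE = 8.87 − 3.93 = 4.94 kJ/mol; chair I is more stable.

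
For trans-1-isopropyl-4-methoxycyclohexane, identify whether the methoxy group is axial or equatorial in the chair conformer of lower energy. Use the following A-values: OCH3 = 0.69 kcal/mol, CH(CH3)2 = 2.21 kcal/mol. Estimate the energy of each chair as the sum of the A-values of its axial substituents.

equatorial

C1 and C4 have opposite parity, so for the trans isomer the two substituents are e,e in one chair and a,a in the other.
Chair I (methoxy axial, isopropyl axial): E = 2.90 kcal/mol.
Chair II (methoxy equatorial, isopropyl equatorial): E = 0.00 kcal/mol.
Chair II is the more stable (lower-energy) conformer, and in that chair the methoxy group is equatorial.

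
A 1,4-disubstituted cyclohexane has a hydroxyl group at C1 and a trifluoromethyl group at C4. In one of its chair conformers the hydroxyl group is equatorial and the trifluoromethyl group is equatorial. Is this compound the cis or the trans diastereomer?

trans

C1 and C4 have opposite parity, so their axial bonds point in opposite directions.
With opposite-parity carbons, two substituents on the same face are one axial and one equatorial; opposite faces give both axial or both equatorial.
Here the groups are equatorial/equatorial → opposite face → trans.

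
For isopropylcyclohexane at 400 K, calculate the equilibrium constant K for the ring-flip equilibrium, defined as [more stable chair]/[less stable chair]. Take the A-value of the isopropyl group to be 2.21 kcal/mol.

K ≈ 16.1

One chair has the isopropyl group axial (E = 2.21 kcal/mol) and the other has it equatorial (E = 0).
ΔG = 2.21 kcal/mol between the two chairs.
K = exp(ΔG/RT) with R = 1.987×10⁻³ kcal mol⁻¹ K⁻¹ and T = 400 K gives K ≈ 16.1.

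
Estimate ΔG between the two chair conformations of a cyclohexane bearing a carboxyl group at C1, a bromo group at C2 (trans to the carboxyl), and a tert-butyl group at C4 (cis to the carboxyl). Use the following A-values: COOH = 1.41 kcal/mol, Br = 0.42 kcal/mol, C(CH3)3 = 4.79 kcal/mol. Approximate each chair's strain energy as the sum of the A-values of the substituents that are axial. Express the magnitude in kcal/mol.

Chair I (carboxyl axial, bromo axial, tert-butyl equatorial): E = 1.83 kcal/mol.
Chair II (carboxyl equatorial, bromo equatorial, tert-butyl axial): E = 4.79 kcal/mol.
ΔE = 4.79 − 1.83 = 2.96 kcal/mol; chair I is more stable.

2.96 kcal/mol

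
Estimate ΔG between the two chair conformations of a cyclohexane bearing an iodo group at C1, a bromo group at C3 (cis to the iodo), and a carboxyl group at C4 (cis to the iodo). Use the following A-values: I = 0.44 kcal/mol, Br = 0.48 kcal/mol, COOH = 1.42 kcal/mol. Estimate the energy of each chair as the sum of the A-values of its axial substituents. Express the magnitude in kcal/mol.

Chair I (iodo axial, bromo axial, carboxyl equatorial): E = 0.92 kcal/mol.
Chair II (iodo equatorial, bromo equatorial, carboxyl axial): E = 1.42 kcal/mol.
ΔE = 1.42 − 0.92 = 0.50 kcal/mol; chair I is more stable.

0.50 kcal/mol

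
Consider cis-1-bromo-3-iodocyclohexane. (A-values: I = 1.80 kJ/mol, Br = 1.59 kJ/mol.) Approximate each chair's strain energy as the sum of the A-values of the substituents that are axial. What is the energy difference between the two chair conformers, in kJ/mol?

C1 and C3 have the same parity, so for the cis isomer the two substituents are e,e in one chair and a,a in the other.
Chair I (iodo axial, bromo axial): E = 3.39 kJ/mol.
Chair II (iodo equatorial, bromo equatorial): E = 0.00 kJ/mol.
ΔE = 3.39 − 0.00 = 3.39 kJ/mol; chair II is more stable.

3.39 kJ/mol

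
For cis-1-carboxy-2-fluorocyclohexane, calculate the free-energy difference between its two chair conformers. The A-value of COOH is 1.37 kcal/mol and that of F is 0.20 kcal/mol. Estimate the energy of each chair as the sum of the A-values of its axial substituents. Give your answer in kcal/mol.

1.17 kcal/mol

C1 and C2 have opposite parity, so for the cis isomer the two substituents are one axial and one equatorial in each chair.
Chair I (carboxyl axial, fluoro equatorial): E = 1.37 kcal/mol.
Chair II (carboxyl equatorial, fluoro axial): E = 0.20 kcal/mol.
ΔE = 1.37 − 0.20 = 1.17 kcal/mol; chair II is more stable.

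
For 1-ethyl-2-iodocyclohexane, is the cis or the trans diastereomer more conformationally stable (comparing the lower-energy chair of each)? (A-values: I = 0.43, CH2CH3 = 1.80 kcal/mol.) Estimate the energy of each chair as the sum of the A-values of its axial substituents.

trans

At 1,2 positions (parity opposite): cis → (a,e or e,a); trans → (e,e or a,a).
Best chair for cis: E = 0.43 kcal/mol; best chair for trans: E = 0.00 kcal/mol.
The trans isomer is lower by 0.43 kcal/mol.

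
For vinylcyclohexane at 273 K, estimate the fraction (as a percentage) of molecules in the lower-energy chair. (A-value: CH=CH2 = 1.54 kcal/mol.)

One chair has the vinyl group axial (E = 1.54 kcal/mol) and the other has it equatorial (E = 0).
ΔG = 1.54 kcal/mol between the two chairs.
K = exp(ΔG/RT) with R = 1.987×10⁻³ kcal mol⁻¹ K⁻¹ and T = 273 K gives K ≈ 17.1.
Fraction in the lower-energy chair = K/(K+1) = 94.5%.

94.5%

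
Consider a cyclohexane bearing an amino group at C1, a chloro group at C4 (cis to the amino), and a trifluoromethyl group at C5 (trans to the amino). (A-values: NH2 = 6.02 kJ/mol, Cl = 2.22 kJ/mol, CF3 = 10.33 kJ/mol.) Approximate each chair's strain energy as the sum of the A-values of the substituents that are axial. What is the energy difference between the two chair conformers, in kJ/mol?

6.53 kJ/mol

Chair I (amino axial, chloro equatorial, trifluoromethyl equatorial): E = 6.02 kJ/mol.
Chair II (amino equatorial, chloro axial, trifluoromethyl axial): E = 12.55 kJ/mol.
ΔE = 12.55 − 6.02 = 6.53 kJ/mol; chair I is more stable.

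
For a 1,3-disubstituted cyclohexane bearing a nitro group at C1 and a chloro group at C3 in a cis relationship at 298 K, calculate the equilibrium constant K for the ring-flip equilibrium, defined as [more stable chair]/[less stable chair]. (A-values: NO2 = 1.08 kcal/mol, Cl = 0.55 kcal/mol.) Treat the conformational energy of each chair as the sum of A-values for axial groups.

K ≈ 15.7

C1 and C3 have the same parity, so for the cis isomer the two substituents are e,e in one chair and a,a in the other.
Chair I (nitro axial, chloro axial): E = 1.63 kcal/mol; chair II (nitro equatorial, chloro equatorial): E = 0.00 kcal/mol.
ΔG = 1.63 kcal/mol between the two chairs.
K = exp(ΔG/RT) with R = 1.987×10⁻³ kcal mol⁻¹ K⁻¹ and T = 298 K gives K ≈ 15.7.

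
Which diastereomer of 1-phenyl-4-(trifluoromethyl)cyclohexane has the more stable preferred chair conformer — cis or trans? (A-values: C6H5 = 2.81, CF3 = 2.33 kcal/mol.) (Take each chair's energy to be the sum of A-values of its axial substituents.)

At 1,4 positions (parity opposite): cis → (a,e or e,a); trans → (e,e or a,a).
Best chair for cis: E = 2.33 kcal/mol; best chair for trans: E = 0.00 kcal/mol.
The trans isomer is lower by 2.33 kcal/mol.

trans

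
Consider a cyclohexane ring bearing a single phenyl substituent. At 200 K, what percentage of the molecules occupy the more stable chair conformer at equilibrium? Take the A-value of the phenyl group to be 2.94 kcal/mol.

One chair has the phenyl group axial (E = 2.94 kcal/mol) and the other has it equatorial (E = 0).
ΔG = 2.94 kcal/mol between the two chairs.
K = exp(ΔG/RT) with R = 1.987×10⁻³ kcal mol⁻¹ K⁻¹ and T = 200 K gives K ≈ 1.63e+03.
Fraction in the lower-energy chair = K/(K+1) = 99.9%.

99.9%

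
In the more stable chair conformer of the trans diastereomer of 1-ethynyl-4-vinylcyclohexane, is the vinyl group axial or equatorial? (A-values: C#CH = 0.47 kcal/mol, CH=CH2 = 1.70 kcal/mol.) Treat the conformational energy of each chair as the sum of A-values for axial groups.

C1 and C4 have opposite parity, so for the trans isomer the two substituents are e,e in one chair and a,a in the other.
Chair I (ethynyl axial, vinyl axial): E = 2.17 kcal/mol.
Chair II (ethynyl equatorial, vinyl equatorial): E = 0.00 kcal/mol.
Chair II is the more stable (lower-energy) conformer, and in that chair the vinyl group is equatorial.

equatorial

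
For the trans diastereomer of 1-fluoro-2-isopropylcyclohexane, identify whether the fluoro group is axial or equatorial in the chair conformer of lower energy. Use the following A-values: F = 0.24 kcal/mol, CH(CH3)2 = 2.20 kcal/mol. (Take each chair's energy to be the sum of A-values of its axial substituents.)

equatorial

C1 and C2 have opposite parity, so for the trans isomer the two substituents are e,e in one chair and a,a in the other.
Chair I (fluoro axial, isopropyl axial): E = 2.44 kcal/mol.
Chair II (fluoro equatorial, isopropyl equatorial): E = 0.00 kcal/mol.
Chair II is the more stable (lower-energy) conformer, and in that chair the fluoro group is equatorial.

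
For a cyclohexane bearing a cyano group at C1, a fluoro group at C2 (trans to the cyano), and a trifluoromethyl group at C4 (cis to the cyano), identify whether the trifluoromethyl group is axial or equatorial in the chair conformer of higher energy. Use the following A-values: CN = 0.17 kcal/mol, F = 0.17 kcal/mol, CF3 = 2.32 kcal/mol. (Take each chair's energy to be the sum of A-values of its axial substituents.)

Chair I (cyano axial, fluoro axial, trifluoromethyl equatorial): E = 0.34 kcal/mol.
Chair II (cyano equatorial, fluoro equatorial, trifluoromethyl axial): E = 2.32 kcal/mol.
Chair II is the less stable (higher-energy) conformer, and in that chair the trifluoromethyl group is axial.

axial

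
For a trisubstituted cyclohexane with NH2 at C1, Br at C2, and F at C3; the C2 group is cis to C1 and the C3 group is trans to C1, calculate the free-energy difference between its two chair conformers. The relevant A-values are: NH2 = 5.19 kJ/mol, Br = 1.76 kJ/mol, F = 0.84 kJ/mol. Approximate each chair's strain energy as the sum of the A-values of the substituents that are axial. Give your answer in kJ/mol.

2.59 kJ/mol

Chair I (amino axial, bromo equatorial, fluoro equatorial): E = 5.19 kJ/mol.
Chair II (amino equatorial, bromo axial, fluoro axial): E = 2.60 kJ/mol.
ΔE = 5.19 − 2.60 = 2.59 kJ/mol; chair II is more stable.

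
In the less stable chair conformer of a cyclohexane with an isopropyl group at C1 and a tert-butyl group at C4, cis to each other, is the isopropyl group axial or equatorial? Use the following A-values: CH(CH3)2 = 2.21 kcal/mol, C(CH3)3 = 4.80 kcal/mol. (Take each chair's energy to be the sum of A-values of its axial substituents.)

C1 and C4 have opposite parity, so for the cis isomer the two substituents are one axial and one equatorial in each chair.
Chair I (isopropyl axial, tert-butyl equatorial): E = 2.21 kcal/mol.
Chair II (isopropyl equatorial, tert-butyl axial): E = 4.80 kcal/mol.
Chair II is the less stable (higher-energy) conformer, and in that chair the isopropyl group is equatorial.

equatorial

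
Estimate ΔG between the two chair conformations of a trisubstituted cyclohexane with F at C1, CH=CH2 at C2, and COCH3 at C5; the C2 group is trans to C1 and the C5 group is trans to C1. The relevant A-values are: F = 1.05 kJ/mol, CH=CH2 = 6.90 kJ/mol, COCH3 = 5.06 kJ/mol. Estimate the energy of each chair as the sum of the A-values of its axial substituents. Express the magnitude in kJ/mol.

Chair I (fluoro axial, vinyl axial, acetyl equatorial): E = 7.95 kJ/mol.
Chair II (fluoro equatorial, vinyl equatorial, acetyl axial): E = 5.06 kJ/mol.
ΔE = 7.95 − 5.06 = 2.89 kJ/mol; chair II is more stable.

2.89 kJ/mol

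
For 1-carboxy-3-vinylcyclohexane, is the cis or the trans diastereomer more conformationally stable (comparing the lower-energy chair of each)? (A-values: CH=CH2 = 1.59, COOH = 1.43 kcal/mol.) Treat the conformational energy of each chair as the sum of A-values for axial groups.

At 1,3 positions (parity same): cis → (e,e or a,a); trans → (a,e or e,a).
Best chair for cis: E = 0.00 kcal/mol; best chair for trans: E = 1.43 kcal/mol.
The cis isomer is lower by 1.43 kcal/mol.

cis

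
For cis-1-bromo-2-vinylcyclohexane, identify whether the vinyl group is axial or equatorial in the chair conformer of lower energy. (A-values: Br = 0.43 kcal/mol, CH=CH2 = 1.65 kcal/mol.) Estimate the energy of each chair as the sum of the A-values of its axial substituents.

equatorial

C1 and C2 have opposite parity, so for the cis isomer the two substituents are one axial and one equatorial in each chair.
Chair I (bromo axial, vinyl equatorial): E = 0.43 kcal/mol.
Chair II (bromo equatorial, vinyl axial): E = 1.65 kcal/mol.
Chair I is the more stable (lower-energy) conformer, and in that chair the vinyl group is equatorial.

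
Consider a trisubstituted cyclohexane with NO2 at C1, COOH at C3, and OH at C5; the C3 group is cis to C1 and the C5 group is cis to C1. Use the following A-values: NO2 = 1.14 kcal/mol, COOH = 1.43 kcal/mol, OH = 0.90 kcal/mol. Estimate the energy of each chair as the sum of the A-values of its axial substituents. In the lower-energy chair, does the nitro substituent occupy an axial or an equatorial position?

equatorial

Chair I (nitro axial, carboxyl axial, hydroxyl axial): E = 3.47 kcal/mol.
Chair II (nitro equatorial, carboxyl equatorial, hydroxyl equatorial): E = 0.00 kcal/mol.
Chair II is the more stable (lower-energy) conformer, and in that chair the nitro group is equatorial.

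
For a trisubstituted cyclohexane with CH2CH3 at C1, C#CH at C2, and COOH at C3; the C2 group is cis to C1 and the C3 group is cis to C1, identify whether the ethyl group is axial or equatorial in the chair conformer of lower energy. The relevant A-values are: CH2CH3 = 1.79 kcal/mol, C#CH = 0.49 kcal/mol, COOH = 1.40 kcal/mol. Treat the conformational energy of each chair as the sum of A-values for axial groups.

Chair I (ethyl axial, ethynyl equatorial, carboxyl axial): E = 3.19 kcal/mol.
Chair II (ethyl equatorial, ethynyl axial, carboxyl equatorial): E = 0.49 kcal/mol.
Chair II is the more stable (lower-energy) conformer, and in that chair the ethyl group is equatorial.

equatorial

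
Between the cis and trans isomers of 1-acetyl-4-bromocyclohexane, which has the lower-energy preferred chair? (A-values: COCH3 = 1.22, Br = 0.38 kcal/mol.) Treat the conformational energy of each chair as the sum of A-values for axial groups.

trans

At 1,4 positions (parity opposite): cis → (a,e or e,a); trans → (e,e or a,a).
Best chair for cis: E = 0.38 kcal/mol; best chair for trans: E = 0.00 kcal/mol.
The trans isomer is lower by 0.38 kcal/mol.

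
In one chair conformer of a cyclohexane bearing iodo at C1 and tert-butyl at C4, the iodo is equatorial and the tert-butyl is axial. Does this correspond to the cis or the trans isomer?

C1 and C4 have opposite parity, so their axial bonds point in opposite directions.
With opposite-parity carbons, two substituents on the same face are one axial and one equatorial; opposite faces give both axial or both equatorial.
Here the groups are equatorial/axial → same face → cis.

cis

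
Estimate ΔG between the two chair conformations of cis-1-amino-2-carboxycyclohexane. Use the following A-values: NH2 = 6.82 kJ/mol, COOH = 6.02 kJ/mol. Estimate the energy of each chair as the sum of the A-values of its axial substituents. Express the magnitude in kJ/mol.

C1 and C2 have opposite parity, so for the cis isomer the two substituents are one axial and one equatorial in each chair.
Chair I (amino axial, carboxyl equatorial): E = 6.82 kJ/mol.
Chair II (amino equatorial, carboxyl axial): E = 6.02 kJ/mol.
ΔE = 6.82 − 6.02 = 0.80 kJ/mol; chair II is more stable.

0.80 kJ/mol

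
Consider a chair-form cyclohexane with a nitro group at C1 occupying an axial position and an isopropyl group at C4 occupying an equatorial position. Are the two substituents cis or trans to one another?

C1 and C4 have opposite parity, so their axial bonds point in opposite directions.
With opposite-parity carbons, two substituents on the same face are one axial and one equatorial; opposite faces give both axial or both equatorial.
Here the groups are axial/equatorial → same face → cis.

cis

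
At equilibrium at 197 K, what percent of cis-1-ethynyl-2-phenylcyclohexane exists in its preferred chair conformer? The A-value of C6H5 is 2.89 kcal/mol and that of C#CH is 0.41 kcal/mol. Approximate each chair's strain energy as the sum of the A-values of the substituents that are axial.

99.8%

C1 and C2 have opposite parity, so for the cis isomer the two substituents are one axial and one equatorial in each chair.
Chair I (phenyl axial, ethynyl equatorial): E = 2.89 kcal/mol; chair II (phenyl equatorial, ethynyl axial): E = 0.41 kcal/mol.
ΔG = 2.48 kcal/mol between the two chairs.
K = exp(ΔG/RT) with R = 1.987×10⁻³ kcal mol⁻¹ K⁻¹ and T = 197 K gives K ≈ 564.
Fraction in the lower-energy chair = K/(K+1) = 99.8%.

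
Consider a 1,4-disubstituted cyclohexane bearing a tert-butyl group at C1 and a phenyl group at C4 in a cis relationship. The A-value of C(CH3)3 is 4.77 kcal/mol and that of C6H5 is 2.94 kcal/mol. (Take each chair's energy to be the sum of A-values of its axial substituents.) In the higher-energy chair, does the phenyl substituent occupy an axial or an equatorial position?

equatorial

C1 and C4 have opposite parity, so for the cis isomer the two substituents are one axial and one equatorial in each chair.
Chair I (tert-butyl axial, phenyl equatorial): E = 4.77 kcal/mol.
Chair II (tert-butyl equatorial, phenyl axial): E = 2.94 kcal/mol.
Chair I is the less stable (higher-energy) conformer, and in that chair the phenyl group is equatorial.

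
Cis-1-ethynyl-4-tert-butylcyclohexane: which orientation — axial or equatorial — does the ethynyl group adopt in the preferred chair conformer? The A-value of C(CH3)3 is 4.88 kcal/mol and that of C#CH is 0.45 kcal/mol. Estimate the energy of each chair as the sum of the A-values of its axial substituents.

axial

C1 and C4 have opposite parity, so for the cis isomer the two substituents are one axial and one equatorial in each chair.
Chair I (tert-butyl axial, ethynyl equatorial): E = 4.88 kcal/mol.
Chair II (tert-butyl equatorial, ethynyl axial): E = 0.45 kcal/mol.
Chair II is the more stable (lower-energy) conformer, and in that chair the ethynyl group is axial.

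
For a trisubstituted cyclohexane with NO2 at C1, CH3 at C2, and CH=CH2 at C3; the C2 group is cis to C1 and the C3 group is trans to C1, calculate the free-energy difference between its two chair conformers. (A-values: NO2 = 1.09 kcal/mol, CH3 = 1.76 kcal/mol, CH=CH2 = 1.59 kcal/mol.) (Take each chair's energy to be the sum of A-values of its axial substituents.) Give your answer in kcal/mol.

2.26 kcal/mol

Chair I (nitro axial, methyl equatorial, vinyl equatorial): E = 1.09 kcal/mol.
Chair II (nitro equatorial, methyl axial, vinyl axial): E = 3.35 kcal/mol.
ΔE = 3.35 − 1.09 = 2.26 kcal/mol; chair I is more stable.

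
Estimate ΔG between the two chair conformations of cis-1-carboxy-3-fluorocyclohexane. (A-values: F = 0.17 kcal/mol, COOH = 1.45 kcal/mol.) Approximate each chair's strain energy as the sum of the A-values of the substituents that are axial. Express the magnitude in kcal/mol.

C1 and C3 have the same parity, so for the cis isomer the two substituents are e,e in one chair and a,a in the other.
Chair I (fluoro axial, carboxyl axial): E = 1.62 kcal/mol.
Chair II (fluoro equatorial, carboxyl equatorial): E = 0.00 kcal/mol.
ΔE = 1.62 − 0.00 = 1.62 kcal/mol; chair II is more stable.

1.62 kcal/mol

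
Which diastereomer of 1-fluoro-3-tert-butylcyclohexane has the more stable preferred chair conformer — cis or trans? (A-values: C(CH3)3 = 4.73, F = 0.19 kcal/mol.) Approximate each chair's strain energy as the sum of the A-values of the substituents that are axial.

cis

At 1,3 positions (parity same): cis → (e,e or a,a); trans → (a,e or e,a).
Best chair for cis: E = 0.00 kcal/mol; best chair for trans: E = 0.19 kcal/mol.
The cis isomer is lower by 0.19 kcal/mol.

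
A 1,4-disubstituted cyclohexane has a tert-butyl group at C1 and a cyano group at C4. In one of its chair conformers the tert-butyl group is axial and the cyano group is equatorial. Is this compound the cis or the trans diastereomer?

cis

C1 and C4 have opposite parity, so their axial bonds point in opposite directions.
With opposite-parity carbons, two substituents on the same face are one axial and one equatorial; opposite faces give both axial or both equatorial.
Here the groups are axial/equatorial → same face → cis.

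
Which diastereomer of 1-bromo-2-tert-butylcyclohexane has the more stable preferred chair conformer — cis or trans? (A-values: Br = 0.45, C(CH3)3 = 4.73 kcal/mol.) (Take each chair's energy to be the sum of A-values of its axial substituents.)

trans

At 1,2 positions (parity opposite): cis → (a,e or e,a); trans → (e,e or a,a).
Best chair for cis: E = 0.45 kcal/mol; best chair for trans: E = 0.00 kcal/mol.
The trans isomer is lower by 0.45 kcal/mol.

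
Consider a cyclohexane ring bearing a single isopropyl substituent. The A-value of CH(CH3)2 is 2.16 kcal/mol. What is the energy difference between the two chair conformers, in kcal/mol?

2.16 kcal/mol

A monosubstituted cyclohexane has one chair with the isopropyl group axial (E = A = 2.16 kcal/mol) and one with it equatorial (E = 0).
ΔE = 2.16 − 0 = 2.16 kcal/mol.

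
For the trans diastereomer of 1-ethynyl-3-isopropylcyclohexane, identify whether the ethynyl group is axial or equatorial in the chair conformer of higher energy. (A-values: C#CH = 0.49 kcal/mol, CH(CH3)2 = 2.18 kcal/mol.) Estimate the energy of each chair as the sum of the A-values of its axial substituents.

equatorial

C1 and C3 have the same parity, so for the trans isomer the two substituents are one axial and one equatorial in each chair.
Chair I (ethynyl axial, isopropyl equatorial): E = 0.49 kcal/mol.
Chair II (ethynyl equatorial, isopropyl axial): E = 2.18 kcal/mol.
Chair II is the less stable (higher-energy) conformer, and in that chair the ethynyl group is equatorial.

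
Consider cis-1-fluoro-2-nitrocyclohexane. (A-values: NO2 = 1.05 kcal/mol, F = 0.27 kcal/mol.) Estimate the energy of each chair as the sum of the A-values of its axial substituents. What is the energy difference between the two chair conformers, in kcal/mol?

C1 and C2 have opposite parity, so for the cis isomer the two substituents are one axial and one equatorial in each chair.
Chair I (nitro axial, fluoro equatorial): E = 1.05 kcal/mol.
Chair II (nitro equatorial, fluoro axial): E = 0.27 kcal/mol.
ΔE = 1.05 − 0.27 = 0.78 kcal/mol; chair II is more stable.

0.78 kcal/mol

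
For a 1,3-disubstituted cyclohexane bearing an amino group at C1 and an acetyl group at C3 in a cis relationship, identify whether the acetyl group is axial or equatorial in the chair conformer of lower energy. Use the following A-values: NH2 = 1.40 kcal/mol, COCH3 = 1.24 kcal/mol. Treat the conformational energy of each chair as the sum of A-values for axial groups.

equatorial

C1 and C3 have the same parity, so for the cis isomer the two substituents are e,e in one chair and a,a in the other.
Chair I (amino axial, acetyl axial): E = 2.64 kcal/mol.
Chair II (amino equatorial, acetyl equatorial): E = 0.00 kcal/mol.
Chair II is the more stable (lower-energy) conformer, and in that chair the acetyl group is equatorial.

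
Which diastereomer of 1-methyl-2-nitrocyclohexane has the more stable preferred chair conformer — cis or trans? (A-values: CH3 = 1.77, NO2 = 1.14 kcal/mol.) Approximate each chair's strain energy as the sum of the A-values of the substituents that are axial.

trans

At 1,2 positions (parity opposite): cis → (a,e or e,a); trans → (e,e or a,a).
Best chair for cis: E = 1.14 kcal/mol; best chair for trans: E = 0.00 kcal/mol.
The trans isomer is lower by 1.14 kcal/mol.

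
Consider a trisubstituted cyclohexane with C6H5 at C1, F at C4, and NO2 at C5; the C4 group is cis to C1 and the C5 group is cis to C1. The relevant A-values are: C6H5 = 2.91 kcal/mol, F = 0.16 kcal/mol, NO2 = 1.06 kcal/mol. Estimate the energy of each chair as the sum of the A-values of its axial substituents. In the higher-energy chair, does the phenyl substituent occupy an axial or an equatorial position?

Chair I (phenyl axial, fluoro equatorial, nitro axial): E = 3.97 kcal/mol.
Chair II (phenyl equatorial, fluoro axial, nitro equatorial): E = 0.16 kcal/mol.
Chair I is the less stable (higher-energy) conformer, and in that chair the phenyl group is axial.

axial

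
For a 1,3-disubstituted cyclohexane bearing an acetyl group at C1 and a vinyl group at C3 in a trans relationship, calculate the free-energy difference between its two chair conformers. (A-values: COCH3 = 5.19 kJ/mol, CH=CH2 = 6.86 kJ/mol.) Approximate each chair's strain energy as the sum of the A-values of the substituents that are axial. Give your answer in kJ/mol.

1.67 kJ/mol

C1 and C3 have the same parity, so for the trans isomer the two substituents are one axial and one equatorial in each chair.
Chair I (acetyl axial, vinyl equatorial): E = 5.19 kJ/mol.
Chair II (acetyl equatorial, vinyl axial): E = 6.86 kJ/mol.
ΔE = 6.86 − 5.19 = 1.67 kJ/mol; chair I is more stable.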